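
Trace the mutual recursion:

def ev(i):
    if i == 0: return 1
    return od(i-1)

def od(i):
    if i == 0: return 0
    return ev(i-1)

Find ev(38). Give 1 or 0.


ev(38) = od(37)
od(37) = ev(36)
ev(36) = od(35)
od(35) = ev(34)
ev(34) = od(33)
od(33) = ev(32)
ev(32) = od(31)
od(31) = ev(30)
ev(30) = od(29)
od(29) = ev(28)
ev(28) = od(27)
od(27) = ev(26)
ev(26) = od(25)
od(25) = ev(24)
ev(24) = od(23)
od(23) = ev(22)
ev(22) = od(21)
od(21) = ev(20)
ev(20) = od(19)
od(19) = ev(18)
ev(18) = od(17)
od(17) = ev(16)
ev(16) = od(15)
od(15) = ev(14)
ev(14) = od(13)
od(13) = ev(12)
ev(12) = od(11)
od(11) = ev(10)
ev(10) = od(9)
od(9) = ev(8)
ev(8) = od(7)
od(7) = ev(6)
ev(6) = od(5)
od(5) = ev(4)
ev(4) = od(3)
od(3) = ev(2)
ev(2) = od(1)
od(1) = ev(0)
ev(0) = 1  (base case)
Result: 1

1


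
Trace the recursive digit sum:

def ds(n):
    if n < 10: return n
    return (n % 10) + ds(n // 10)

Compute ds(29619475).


ds(29619475) = 5 + ds(2961947)
ds(2961947) = 7 + ds(296194)
ds(296194) = 4 + ds(29619)
ds(29619) = 9 + ds(2961)
ds(2961) = 1 + ds(296)
ds(296) = 6 + ds(29)
ds(29) = 9 + ds(2)
ds(2) = 2  (base case)
Total: 5 + 7 + 4 + 9 + 1 + 6 + 9 + 2 = 43

43


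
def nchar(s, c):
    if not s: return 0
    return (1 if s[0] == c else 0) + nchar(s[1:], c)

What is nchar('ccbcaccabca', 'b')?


s[0]='c' != 'b' -> 0
s[0]='c' != 'b' -> 0
s[0]='b' == 'b' -> 1
s[0]='c' != 'b' -> 0
s[0]='a' != 'b' -> 0
s[0]='c' != 'b' -> 0
s[0]='c' != 'b' -> 0
s[0]='a' != 'b' -> 0
s[0]='b' == 'b' -> 1
s[0]='c' != 'b' -> 0
s[0]='a' != 'b' -> 0
Sum: 0 + 0 + 1 + 0 + 0 + 0 + 0 + 0 + 1 + 0 + 0 = 2

2


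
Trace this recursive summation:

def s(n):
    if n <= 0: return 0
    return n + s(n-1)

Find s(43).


s(43)
= 43 + 42 + 41 + 40 + 39 + 38 + 37 + 36 + 35 + 34 + 33 + 32 + 31 + 30 + 29 + 28 + 27 + 26 + 25 + 24 + 23 + 22 + 21 + 20 + 19 + 18 + 17 + 16 + 15 + 14 + 13 + 12 + 11 + 10 + 9 + 8 + 7 + 6 + 5 + 4 + 3 + 2 + 1 + s(0)
= 43 + 42 + 41 + 40 + 39 + 38 + 37 + 36 + 35 + 34 + 33 + 32 + 31 + 30 + 29 + 28 + 27 + 26 + 25 + 24 + 23 + 22 + 21 + 20 + 19 + 18 + 17 + 16 + 15 + 14 + 13 + 12 + 11 + 10 + 9 + 8 + 7 + 6 + 5 + 4 + 3 + 2 + 1 + 0
= 946

946


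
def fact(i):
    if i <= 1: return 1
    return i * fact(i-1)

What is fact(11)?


fact(11)
= 11 * fact(10)
= 11 * 10 * fact(9)
= 11 * 10 * 9 * fact(8)
= 11 * 10 * 9 * 8 * fact(7)
= 11 * 10 * 9 * 8 * 7 * fact(6)
= 11 * 10 * 9 * 8 * 7 * 6 * fact(5)
= 11 * 10 * 9 * 8 * 7 * 6 * 5 * fact(4)
= 11 * 10 * 9 * 8 * 7 * 6 * 5 * 4 * fact(3)
= 11 * 10 * 9 * 8 * 7 * 6 * 5 * 4 * 3 * fact(2)
= 11 * 10 * 9 * 8 * 7 * 6 * 5 * 4 * 3 * 2 * fact(1)
= 11 * 10 * 9 * 8 * 7 * 6 * 5 * 4 * 3 * 2 * 1
= 39916800

39916800


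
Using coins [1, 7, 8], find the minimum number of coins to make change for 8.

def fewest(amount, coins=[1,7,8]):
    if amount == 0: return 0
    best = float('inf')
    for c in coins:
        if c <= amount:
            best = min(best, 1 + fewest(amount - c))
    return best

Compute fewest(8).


Building up with DP:
fewest(0) = 0
fewest(1) = min(1+fewest(0)=1+0=1) = 1
fewest(2) = min(1+fewest(1)=1+1=2) = 2
fewest(3) = min(1+fewest(2)=1+2=3) = 3
fewest(4) = min(1+fewest(3)=1+3=4) = 4
fewest(5) = min(1+fewest(4)=1+4=5) = 5
fewest(6) = min(1+fewest(5)=1+5=6) = 6
fewest(7) = min(1+fewest(6)=1+6=7, 1+fewest(0)=1+0=1) = 1
fewest(8) = min(1+fewest(7)=1+1=2, 1+fewest(1)=1+1=2, 1+fewest(0)=1+0=1) = 1

1


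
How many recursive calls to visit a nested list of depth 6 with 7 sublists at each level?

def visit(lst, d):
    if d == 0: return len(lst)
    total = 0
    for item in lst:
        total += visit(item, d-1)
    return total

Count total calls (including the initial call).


At depth 0 (root): 1 call
At depth 1: each of 1 parents calls visit on 7 children = 7 calls
At depth 2: each of 7 parents calls visit on 7 children = 49 calls
At depth 3: each of 49 parents calls visit on 7 children = 343 calls
At depth 4: each of 343 parents calls visit on 7 children = 2401 calls
At depth 5: each of 2401 parents calls visit on 7 children = 16807 calls
At depth 6: each of 16807 parents calls visit on 7 children = 117649 calls
Total: 1 + 7 + 49 + 343 + 2401 + 16807 + 117649 = 137257

137257


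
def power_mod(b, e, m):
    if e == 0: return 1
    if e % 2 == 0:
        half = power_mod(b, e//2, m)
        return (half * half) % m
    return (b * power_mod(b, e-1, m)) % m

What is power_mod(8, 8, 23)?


power_mod(8, 8, 23): e is even, compute power_mod(8, 4, 23)
  power_mod(8, 4, 23): e is even, compute power_mod(8, 2, 23)
    power_mod(8, 2, 23): e is even, compute power_mod(8, 1, 23)
      power_mod(8, 1, 23): e is odd, compute power_mod(8, 0, 23)
        power_mod(8, 0, 23) = 1
      (8 * 1) % 23 = 8
    half=8, (8*8) % 23 = 18
  half=18, (18*18) % 23 = 2
half=2, (2*2) % 23 = 4

4


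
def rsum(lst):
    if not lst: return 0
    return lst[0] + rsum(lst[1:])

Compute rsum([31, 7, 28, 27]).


rsum([31, 7, 28, 27]) = 31 + rsum([7, 28, 27])
rsum([7, 28, 27]) = 7 + rsum([28, 27])
rsum([28, 27]) = 28 + rsum([27])
rsum([27]) = 27 + rsum([])
rsum([]) = 0  (base case)
Total: 31 + 7 + 28 + 27 + 0 = 93

93


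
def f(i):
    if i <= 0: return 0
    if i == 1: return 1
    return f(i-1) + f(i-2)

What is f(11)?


Computing f(11) bottom-up:
f(0) = 0
f(1) = 1
f(2) = f(1) + f(0) = 1 + 0 = 1
f(3) = f(2) + f(1) = 1 + 1 = 2
f(4) = f(3) + f(2) = 2 + 1 = 3
f(5) = f(4) + f(3) = 3 + 2 = 5
f(6) = f(5) + f(4) = 5 + 3 = 8
f(7) = f(6) + f(5) = 8 + 5 = 13
f(8) = f(7) + f(6) = 13 + 8 = 21
f(9) = f(8) + f(7) = 21 + 13 = 34
f(10) = f(9) + f(8) = 34 + 21 = 55
f(11) = f(10) + f(9) = 55 + 34 = 89

89


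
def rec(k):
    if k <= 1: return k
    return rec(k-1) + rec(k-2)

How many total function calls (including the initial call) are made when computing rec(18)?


Let C(n) = total calls for rec(n)
C(0) = 1, C(1) = 1
C(2) = 1 + C(1) + C(0) = 1 + 1 + 1 = 3
C(3) = 1 + C(2) + C(1) = 1 + 3 + 1 = 5
C(4) = 1 + C(3) + C(2) = 1 + 5 + 3 = 9
C(5) = 1 + C(4) + C(3) = 1 + 9 + 5 = 15
C(6) = 1 + C(5) + C(4) = 1 + 15 + 9 = 25
C(7) = 1 + C(6) + C(5) = 1 + 25 + 15 = 41
C(8) = 1 + C(7) + C(6) = 1 + 41 + 25 = 67
C(9) = 1 + C(8) + C(7) = 1 + 67 + 41 = 109
C(10) = 1 + C(9) + C(8) = 1 + 109 + 67 = 177
C(11) = 1 + C(10) + C(9) = 1 + 177 + 109 = 287
C(12) = 1 + C(11) + C(10) = 1 + 287 + 177 = 465
C(13) = 1 + C(12) + C(11) = 1 + 465 + 287 = 753
C(14) = 1 + C(13) + C(12) = 1 + 753 + 465 = 1219
C(15) = 1 + C(14) + C(13) = 1 + 1219 + 753 = 1973
C(16) = 1 + C(15) + C(14) = 1 + 1973 + 1219 = 3193
C(17) = 1 + C(16) + C(15) = 1 + 3193 + 1973 = 5167
C(18) = 1 + C(17) + C(16) = 1 + 5167 + 3193 = 8361

8361


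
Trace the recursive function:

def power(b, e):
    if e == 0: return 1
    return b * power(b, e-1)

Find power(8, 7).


power(8, 7)
= 8 * power(8, 6)
= 8 * 8 * power(8, 5)
= 8 * 8 * 8 * power(8, 4)
= 8 * 8 * 8 * 8 * power(8, 3)
= 8 * 8 * 8 * 8 * 8 * power(8, 2)
= 8 * 8 * 8 * 8 * 8 * 8 * power(8, 1)
= 8 * 8 * 8 * 8 * 8 * 8 * 8 * power(8, 0)
= 8 * 8 * 8 * 8 * 8 * 8 * 8 * 1
= 2097152

2097152


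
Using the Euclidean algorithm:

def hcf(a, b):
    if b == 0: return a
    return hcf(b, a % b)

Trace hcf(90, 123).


hcf(90, 123) = hcf(123, 90)
hcf(123, 90) = hcf(90, 33)
hcf(90, 33) = hcf(33, 24)
hcf(33, 24) = hcf(24, 9)
hcf(24, 9) = hcf(9, 6)
hcf(9, 6) = hcf(6, 3)
hcf(6, 3) = hcf(3, 0)
hcf(3, 0) = 3  (base case)

3


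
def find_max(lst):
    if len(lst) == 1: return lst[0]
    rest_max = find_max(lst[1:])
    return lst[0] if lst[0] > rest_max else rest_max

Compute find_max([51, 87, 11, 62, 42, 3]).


find_max([51, 87, 11, 62, 42, 3]): compare 51 with find_max([87, 11, 62, 42, 3])
find_max([87, 11, 62, 42, 3]): compare 87 with find_max([11, 62, 42, 3])
find_max([11, 62, 42, 3]): compare 11 with find_max([62, 42, 3])
find_max([62, 42, 3]): compare 62 with find_max([42, 3])
find_max([42, 3]): compare 42 with find_max([3])
find_max([3]) = 3  (base case)
Compare 42 with 3 -> 42
Compare 62 with 42 -> 62
Compare 11 with 62 -> 62
Compare 87 with 62 -> 87
Compare 51 with 87 -> 87

87


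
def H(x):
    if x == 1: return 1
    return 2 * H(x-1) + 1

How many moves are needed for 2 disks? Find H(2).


H(2) = 2 * H(1) + 1
H(1) = 1  (base case)
H(2) = 2 * 1 + 1 = 3

3


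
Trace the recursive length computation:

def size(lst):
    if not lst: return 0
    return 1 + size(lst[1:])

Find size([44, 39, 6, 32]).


size([44, 39, 6, 32]) = 1 + size([39, 6, 32])
size([39, 6, 32]) = 1 + size([6, 32])
size([6, 32]) = 1 + size([32])
size([32]) = 1 + size([])
size([]) = 0  (base case)
Unwinding: 1 + 1 + 1 + 1 + 0 = 4

4


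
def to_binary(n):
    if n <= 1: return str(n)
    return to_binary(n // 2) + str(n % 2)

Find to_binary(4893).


to_binary(4893) = to_binary(2446) + '1'
to_binary(2446) = to_binary(1223) + '0'
to_binary(1223) = to_binary(611) + '1'
to_binary(611) = to_binary(305) + '1'
to_binary(305) = to_binary(152) + '1'
to_binary(152) = to_binary(76) + '0'
to_binary(76) = to_binary(38) + '0'
to_binary(38) = to_binary(19) + '0'
to_binary(19) = to_binary(9) + '1'
to_binary(9) = to_binary(4) + '1'
to_binary(4) = to_binary(2) + '0'
to_binary(2) = to_binary(1) + '0'
to_binary(1) = '1'  (base case)
Concatenating: '1' + '0' + '0' + '1' + '1' + '0' + '0' + '0' + '1' + '1' + '1' + '0' + '1' = '1001100011101'

1001100011101


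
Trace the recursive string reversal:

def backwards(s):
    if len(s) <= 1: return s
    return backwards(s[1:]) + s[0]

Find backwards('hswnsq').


backwards('hswnsq') = backwards('swnsq') + 'h'
backwards('swnsq') = backwards('wnsq') + 's'
backwards('wnsq') = backwards('nsq') + 'w'
backwards('nsq') = backwards('sq') + 'n'
backwards('sq') = backwards('q') + 's'
backwards('q') = 'q'  (base case)
Concatenating: 'q' + 's' + 'n' + 'w' + 's' + 'h' = 'qsnwsh'

qsnwsh


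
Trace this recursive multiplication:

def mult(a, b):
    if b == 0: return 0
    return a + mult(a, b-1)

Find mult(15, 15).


mult(15, 15) = 15 + mult(15, 14)
mult(15, 14) = 15 + mult(15, 13)
mult(15, 13) = 15 + mult(15, 12)
mult(15, 12) = 15 + mult(15, 11)
mult(15, 11) = 15 + mult(15, 10)
mult(15, 10) = 15 + mult(15, 9)
mult(15, 9) = 15 + mult(15, 8)
mult(15, 8) = 15 + mult(15, 7)
mult(15, 7) = 15 + mult(15, 6)
mult(15, 6) = 15 + mult(15, 5)
mult(15, 5) = 15 + mult(15, 4)
mult(15, 4) = 15 + mult(15, 3)
mult(15, 3) = 15 + mult(15, 2)
mult(15, 2) = 15 + mult(15, 1)
mult(15, 1) = 15 + mult(15, 0)
mult(15, 0) = 0  (base case)
Total: 15 + 15 + 15 + 15 + 15 + 15 + 15 + 15 + 15 + 15 + 15 + 15 + 15 + 15 + 15 + 0 = 225

225


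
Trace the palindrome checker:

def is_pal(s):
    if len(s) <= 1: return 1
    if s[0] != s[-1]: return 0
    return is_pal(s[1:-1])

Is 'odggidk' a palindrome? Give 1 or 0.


is_pal('odggidk'): s[0]='o' != s[-1]='k' -> return 0
Result: 0 (not a palindrome)

0


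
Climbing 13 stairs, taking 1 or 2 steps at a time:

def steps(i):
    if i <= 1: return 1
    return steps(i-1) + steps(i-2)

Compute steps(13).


Building up from base cases:
steps(0) = 1
steps(1) = 1
steps(2) = steps(1) + steps(0) = 1 + 1 = 2
steps(3) = steps(2) + steps(1) = 2 + 1 = 3
steps(4) = steps(3) + steps(2) = 3 + 2 = 5
steps(5) = steps(4) + steps(3) = 5 + 3 = 8
steps(6) = steps(5) + steps(4) = 8 + 5 = 13
steps(7) = steps(6) + steps(5) = 13 + 8 = 21
steps(8) = steps(7) + steps(6) = 21 + 13 = 34
steps(9) = steps(8) + steps(7) = 34 + 21 = 55
steps(10) = steps(9) + steps(8) = 55 + 34 = 89
steps(11) = steps(10) + steps(9) = 89 + 55 = 144
steps(12) = steps(11) + steps(10) = 144 + 89 = 233
steps(13) = steps(12) + steps(11) = 233 + 144 = 377

377


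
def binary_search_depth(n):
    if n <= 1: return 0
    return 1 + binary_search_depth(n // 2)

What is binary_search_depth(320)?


320 / 2 = 160
160 / 2 = 80
80 / 2 = 40
40 / 2 = 20
20 / 2 = 10
10 / 2 = 5
5 / 2 = 2
2 / 2 = 1
Reached 1 after 8 halvings

8


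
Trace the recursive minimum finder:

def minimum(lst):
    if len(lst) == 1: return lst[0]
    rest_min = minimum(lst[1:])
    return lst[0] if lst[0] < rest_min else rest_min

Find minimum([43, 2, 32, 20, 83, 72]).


minimum([43, 2, 32, 20, 83, 72]): compare 43 with minimum([2, 32, 20, 83, 72])
minimum([2, 32, 20, 83, 72]): compare 2 with minimum([32, 20, 83, 72])
minimum([32, 20, 83, 72]): compare 32 with minimum([20, 83, 72])
minimum([20, 83, 72]): compare 20 with minimum([83, 72])
minimum([83, 72]): compare 83 with minimum([72])
minimum([72]) = 72  (base case)
Compare 83 with 72 -> 72
Compare 20 with 72 -> 20
Compare 32 with 20 -> 20
Compare 2 with 20 -> 2
Compare 43 with 2 -> 2

2


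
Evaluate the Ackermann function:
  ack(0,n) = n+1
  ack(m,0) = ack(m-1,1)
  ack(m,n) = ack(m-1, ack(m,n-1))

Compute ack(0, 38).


ack(0, 38) = 39
Result: ack(0, 38) = 39

39


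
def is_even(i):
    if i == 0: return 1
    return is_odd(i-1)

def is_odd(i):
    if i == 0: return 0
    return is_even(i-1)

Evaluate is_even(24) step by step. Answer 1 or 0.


is_even(24) = is_odd(23)
is_odd(23) = is_even(22)
is_even(22) = is_odd(21)
is_odd(21) = is_even(20)
is_even(20) = is_odd(19)
is_odd(19) = is_even(18)
is_even(18) = is_odd(17)
is_odd(17) = is_even(16)
is_even(16) = is_odd(15)
is_odd(15) = is_even(14)
is_even(14) = is_odd(13)
is_odd(13) = is_even(12)
is_even(12) = is_odd(11)
is_odd(11) = is_even(10)
is_even(10) = is_odd(9)
is_odd(9) = is_even(8)
is_even(8) = is_odd(7)
is_odd(7) = is_even(6)
is_even(6) = is_odd(5)
is_odd(5) = is_even(4)
is_even(4) = is_odd(3)
is_odd(3) = is_even(2)
is_even(2) = is_odd(1)
is_odd(1) = is_even(0)
is_even(0) = 1  (base case)
Result: 1

1


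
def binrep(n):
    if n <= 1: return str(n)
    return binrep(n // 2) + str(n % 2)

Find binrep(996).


binrep(996) = binrep(498) + '0'
binrep(498) = binrep(249) + '0'
binrep(249) = binrep(124) + '1'
binrep(124) = binrep(62) + '0'
binrep(62) = binrep(31) + '0'
binrep(31) = binrep(15) + '1'
binrep(15) = binrep(7) + '1'
binrep(7) = binrep(3) + '1'
binrep(3) = binrep(1) + '1'
binrep(1) = '1'  (base case)
Concatenating: '1' + '1' + '1' + '1' + '1' + '0' + '0' + '1' + '0' + '0' = '1111100100'

1111100100


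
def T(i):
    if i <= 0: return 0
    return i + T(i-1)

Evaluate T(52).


T(52)
= 52 + 51 + 50 + 49 + 48 + 47 + 46 + 45 + 44 + 43 + 42 + 41 + 40 + 39 + 38 + 37 + 36 + 35 + 34 + 33 + 32 + 31 + 30 + 29 + 28 + 27 + 26 + 25 + 24 + 23 + 22 + 21 + 20 + 19 + 18 + 17 + 16 + 15 + 14 + 13 + 12 + 11 + 10 + 9 + 8 + 7 + 6 + 5 + 4 + 3 + 2 + 1 + T(0)
= 52 + 51 + 50 + 49 + 48 + 47 + 46 + 45 + 44 + 43 + 42 + 41 + 40 + 39 + 38 + 37 + 36 + 35 + 34 + 33 + 32 + 31 + 30 + 29 + 28 + 27 + 26 + 25 + 24 + 23 + 22 + 21 + 20 + 19 + 18 + 17 + 16 + 15 + 14 + 13 + 12 + 11 + 10 + 9 + 8 + 7 + 6 + 5 + 4 + 3 + 2 + 1 + 0
= 1378

1378


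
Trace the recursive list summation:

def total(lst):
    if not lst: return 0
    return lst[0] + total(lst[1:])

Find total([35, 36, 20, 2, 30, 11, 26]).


total([35, 36, 20, 2, 30, 11, 26]) = 35 + total([36, 20, 2, 30, 11, 26])
total([36, 20, 2, 30, 11, 26]) = 36 + total([20, 2, 30, 11, 26])
total([20, 2, 30, 11, 26]) = 20 + total([2, 30, 11, 26])
total([2, 30, 11, 26]) = 2 + total([30, 11, 26])
total([30, 11, 26]) = 30 + total([11, 26])
total([11, 26]) = 11 + total([26])
total([26]) = 26 + total([])
total([]) = 0  (base case)
Total: 35 + 36 + 20 + 2 + 30 + 11 + 26 + 0 = 160

160


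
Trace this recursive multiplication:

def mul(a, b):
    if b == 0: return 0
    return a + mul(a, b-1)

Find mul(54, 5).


mul(54, 5) = 54 + mul(54, 4)
mul(54, 4) = 54 + mul(54, 3)
mul(54, 3) = 54 + mul(54, 2)
mul(54, 2) = 54 + mul(54, 1)
mul(54, 1) = 54 + mul(54, 0)
mul(54, 0) = 0  (base case)
Total: 54 + 54 + 54 + 54 + 54 + 0 = 270

270


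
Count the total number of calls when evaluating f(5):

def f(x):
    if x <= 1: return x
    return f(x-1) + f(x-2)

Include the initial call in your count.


Let C(n) = total calls for f(n)
C(0) = 1, C(1) = 1
C(2) = 1 + C(1) + C(0) = 1 + 1 + 1 = 3
C(3) = 1 + C(2) + C(1) = 1 + 3 + 1 = 5
C(4) = 1 + C(3) + C(2) = 1 + 5 + 3 = 9
C(5) = 1 + C(4) + C(3) = 1 + 9 + 5 = 15

15


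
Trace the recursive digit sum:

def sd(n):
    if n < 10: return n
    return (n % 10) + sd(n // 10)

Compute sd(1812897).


sd(1812897) = 7 + sd(181289)
sd(181289) = 9 + sd(18128)
sd(18128) = 8 + sd(1812)
sd(1812) = 2 + sd(181)
sd(181) = 1 + sd(18)
sd(18) = 8 + sd(1)
sd(1) = 1  (base case)
Total: 7 + 9 + 8 + 2 + 1 + 8 + 1 = 36

36


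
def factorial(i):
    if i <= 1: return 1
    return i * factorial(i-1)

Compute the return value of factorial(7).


factorial(7)
= 7 * factorial(6)
= 7 * 6 * factorial(5)
= 7 * 6 * 5 * factorial(4)
= 7 * 6 * 5 * 4 * factorial(3)
= 7 * 6 * 5 * 4 * 3 * factorial(2)
= 7 * 6 * 5 * 4 * 3 * 2 * factorial(1)
= 7 * 6 * 5 * 4 * 3 * 2 * 1
= 5040

5040


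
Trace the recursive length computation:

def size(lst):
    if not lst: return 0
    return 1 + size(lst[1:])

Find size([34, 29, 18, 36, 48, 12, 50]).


size([34, 29, 18, 36, 48, 12, 50]) = 1 + size([29, 18, 36, 48, 12, 50])
size([29, 18, 36, 48, 12, 50]) = 1 + size([18, 36, 48, 12, 50])
size([18, 36, 48, 12, 50]) = 1 + size([36, 48, 12, 50])
size([36, 48, 12, 50]) = 1 + size([48, 12, 50])
size([48, 12, 50]) = 1 + size([12, 50])
size([12, 50]) = 1 + size([50])
size([50]) = 1 + size([])
size([]) = 0  (base case)
Unwinding: 1 + 1 + 1 + 1 + 1 + 1 + 1 + 0 = 7

7


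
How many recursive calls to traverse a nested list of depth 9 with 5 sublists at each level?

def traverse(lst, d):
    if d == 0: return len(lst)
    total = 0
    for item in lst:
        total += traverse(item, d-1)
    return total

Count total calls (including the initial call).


At depth 0 (root): 1 call
At depth 1: each of 1 parents calls traverse on 5 children = 5 calls
At depth 2: each of 5 parents calls traverse on 5 children = 25 calls
At depth 3: each of 25 parents calls traverse on 5 children = 125 calls
At depth 4: each of 125 parents calls traverse on 5 children = 625 calls
At depth 5: each of 625 parents calls traverse on 5 children = 3125 calls
At depth 6: each of 3125 parents calls traverse on 5 children = 15625 calls
At depth 7: each of 15625 parents calls traverse on 5 children = 78125 calls
At depth 8: each of 78125 parents calls traverse on 5 children = 390625 calls
At depth 9: each of 390625 parents calls traverse on 5 children = 1953125 calls
Total: 1 + 5 + 25 + 125 + 625 + 3125 + 15625 + 78125 + 390625 + 1953125 = 2441406

2441406


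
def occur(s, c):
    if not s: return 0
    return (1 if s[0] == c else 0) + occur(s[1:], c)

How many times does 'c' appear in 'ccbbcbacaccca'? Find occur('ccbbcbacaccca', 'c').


s[0]='c' == 'c' -> 1
s[0]='c' == 'c' -> 1
s[0]='b' != 'c' -> 0
s[0]='b' != 'c' -> 0
s[0]='c' == 'c' -> 1
s[0]='b' != 'c' -> 0
s[0]='a' != 'c' -> 0
s[0]='c' == 'c' -> 1
s[0]='a' != 'c' -> 0
s[0]='c' == 'c' -> 1
s[0]='c' == 'c' -> 1
s[0]='c' == 'c' -> 1
s[0]='a' != 'c' -> 0
Sum: 1 + 1 + 0 + 0 + 1 + 0 + 0 + 1 + 0 + 1 + 1 + 1 + 0 = 7

7


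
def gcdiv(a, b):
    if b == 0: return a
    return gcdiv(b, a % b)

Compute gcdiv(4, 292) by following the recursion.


gcdiv(4, 292) = gcdiv(292, 4)
gcdiv(292, 4) = gcdiv(4, 0)
gcdiv(4, 0) = 4  (base case)

4


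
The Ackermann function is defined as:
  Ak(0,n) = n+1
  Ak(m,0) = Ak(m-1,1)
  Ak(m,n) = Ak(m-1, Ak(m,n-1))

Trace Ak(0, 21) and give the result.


Ak(0, 21) = 22
Result: Ak(0, 21) = 22

22


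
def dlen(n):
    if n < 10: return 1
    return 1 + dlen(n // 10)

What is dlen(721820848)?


dlen(721820848) = 1 + dlen(72182084)
dlen(72182084) = 1 + dlen(7218208)
dlen(7218208) = 1 + dlen(721820)
dlen(721820) = 1 + dlen(72182)
dlen(72182) = 1 + dlen(7218)
dlen(7218) = 1 + dlen(721)
dlen(721) = 1 + dlen(72)
dlen(72) = 1 + dlen(7)
dlen(7) = 1  (base case: 7 < 10)
Unwinding: 1 + 1 + 1 + 1 + 1 + 1 + 1 + 1 + 1 = 9

9


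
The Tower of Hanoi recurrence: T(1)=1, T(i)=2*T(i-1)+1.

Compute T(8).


T(8) = 2 * T(7) + 1
T(7) = 2 * T(6) + 1
T(6) = 2 * T(5) + 1
T(5) = 2 * T(4) + 1
T(4) = 2 * T(3) + 1
T(3) = 2 * T(2) + 1
T(2) = 2 * T(1) + 1
T(1) = 1  (base case)
T(2) = 2 * 1 + 1 = 3
T(3) = 2 * 3 + 1 = 7
T(4) = 2 * 7 + 1 = 15
T(5) = 2 * 15 + 1 = 31
T(6) = 2 * 31 + 1 = 63
T(7) = 2 * 63 + 1 = 127
T(8) = 2 * 127 + 1 = 255

255


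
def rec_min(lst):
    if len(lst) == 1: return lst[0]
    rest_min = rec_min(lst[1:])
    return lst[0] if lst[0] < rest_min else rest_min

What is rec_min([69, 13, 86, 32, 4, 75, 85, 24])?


rec_min([69, 13, 86, 32, 4, 75, 85, 24]): compare 69 with rec_min([13, 86, 32, 4, 75, 85, 24])
rec_min([13, 86, 32, 4, 75, 85, 24]): compare 13 with rec_min([86, 32, 4, 75, 85, 24])
rec_min([86, 32, 4, 75, 85, 24]): compare 86 with rec_min([32, 4, 75, 85, 24])
rec_min([32, 4, 75, 85, 24]): compare 32 with rec_min([4, 75, 85, 24])
rec_min([4, 75, 85, 24]): compare 4 with rec_min([75, 85, 24])
rec_min([75, 85, 24]): compare 75 with rec_min([85, 24])
rec_min([85, 24]): compare 85 with rec_min([24])
rec_min([24]) = 24  (base case)
Compare 85 with 24 -> 24
Compare 75 with 24 -> 24
Compare 4 with 24 -> 4
Compare 32 with 4 -> 4
Compare 86 with 4 -> 4
Compare 13 with 4 -> 4
Compare 69 with 4 -> 4

4


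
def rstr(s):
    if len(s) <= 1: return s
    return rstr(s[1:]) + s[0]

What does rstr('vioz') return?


rstr('vioz') = rstr('ioz') + 'v'
rstr('ioz') = rstr('oz') + 'i'
rstr('oz') = rstr('z') + 'o'
rstr('z') = 'z'  (base case)
Concatenating: 'z' + 'o' + 'i' + 'v' = 'zoiv'

zoiv


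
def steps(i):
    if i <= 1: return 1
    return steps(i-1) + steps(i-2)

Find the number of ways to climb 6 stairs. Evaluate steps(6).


Building up from base cases:
steps(0) = 1
steps(1) = 1
steps(2) = steps(1) + steps(0) = 1 + 1 = 2
steps(3) = steps(2) + steps(1) = 2 + 1 = 3
steps(4) = steps(3) + steps(2) = 3 + 2 = 5
steps(5) = steps(4) + steps(3) = 5 + 3 = 8
steps(6) = steps(5) + steps(4) = 8 + 5 = 13

13


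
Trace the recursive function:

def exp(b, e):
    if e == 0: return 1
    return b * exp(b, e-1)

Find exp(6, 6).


exp(6, 6)
= 6 * exp(6, 5)
= 6 * 6 * exp(6, 4)
= 6 * 6 * 6 * exp(6, 3)
= 6 * 6 * 6 * 6 * exp(6, 2)
= 6 * 6 * 6 * 6 * 6 * exp(6, 1)
= 6 * 6 * 6 * 6 * 6 * 6 * exp(6, 0)
= 6 * 6 * 6 * 6 * 6 * 6 * 1
= 46656

46656


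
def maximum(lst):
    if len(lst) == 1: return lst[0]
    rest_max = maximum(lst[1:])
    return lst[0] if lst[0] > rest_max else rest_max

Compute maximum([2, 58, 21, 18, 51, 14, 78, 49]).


maximum([2, 58, 21, 18, 51, 14, 78, 49]): compare 2 with maximum([58, 21, 18, 51, 14, 78, 49])
maximum([58, 21, 18, 51, 14, 78, 49]): compare 58 with maximum([21, 18, 51, 14, 78, 49])
maximum([21, 18, 51, 14, 78, 49]): compare 21 with maximum([18, 51, 14, 78, 49])
maximum([18, 51, 14, 78, 49]): compare 18 with maximum([51, 14, 78, 49])
maximum([51, 14, 78, 49]): compare 51 with maximum([14, 78, 49])
maximum([14, 78, 49]): compare 14 with maximum([78, 49])
maximum([78, 49]): compare 78 with maximum([49])
maximum([49]) = 49  (base case)
Compare 78 with 49 -> 78
Compare 14 with 78 -> 78
Compare 51 with 78 -> 78
Compare 18 with 78 -> 78
Compare 21 with 78 -> 78
Compare 58 with 78 -> 78
Compare 2 with 78 -> 78

78


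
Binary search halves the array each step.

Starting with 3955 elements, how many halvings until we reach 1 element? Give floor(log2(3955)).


3955 / 2 = 1977
1977 / 2 = 988
988 / 2 = 494
494 / 2 = 247
247 / 2 = 123
123 / 2 = 61
61 / 2 = 30
30 / 2 = 15
15 / 2 = 7
7 / 2 = 3
3 / 2 = 1
Reached 1 after 11 halvings

11


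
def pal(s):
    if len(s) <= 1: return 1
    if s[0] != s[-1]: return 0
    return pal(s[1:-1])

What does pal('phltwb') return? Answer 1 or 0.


pal('phltwb'): s[0]='p' != s[-1]='b' -> return 0
Result: 0 (not a palindrome)

0


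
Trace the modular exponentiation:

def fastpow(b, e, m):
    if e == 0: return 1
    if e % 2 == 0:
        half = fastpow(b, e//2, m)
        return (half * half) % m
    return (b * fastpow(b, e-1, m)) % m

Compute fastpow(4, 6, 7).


fastpow(4, 6, 7): e is even, compute fastpow(4, 3, 7)
  fastpow(4, 3, 7): e is odd, compute fastpow(4, 2, 7)
    fastpow(4, 2, 7): e is even, compute fastpow(4, 1, 7)
      fastpow(4, 1, 7): e is odd, compute fastpow(4, 0, 7)
        fastpow(4, 0, 7) = 1
      (4 * 1) % 7 = 4
    half=4, (4*4) % 7 = 2
  (4 * 2) % 7 = 1
half=1, (1*1) % 7 = 1

1


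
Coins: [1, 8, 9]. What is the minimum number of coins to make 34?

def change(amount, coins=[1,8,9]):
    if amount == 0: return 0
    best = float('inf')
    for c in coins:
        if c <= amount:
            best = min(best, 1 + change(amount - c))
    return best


Building up with DP:
change(0) = 0
change(1) = min(1+change(0)=1+0=1) = 1
change(2) = min(1+change(1)=1+1=2) = 2
change(3) = min(1+change(2)=1+2=3) = 3
change(4) = min(1+change(3)=1+3=4) = 4
change(5) = min(1+change(4)=1+4=5) = 5
change(6) = min(1+change(5)=1+5=6) = 6
change(7) = min(1+change(6)=1+6=7) = 7
change(8) = min(1+change(7)=1+7=8, 1+change(0)=1+0=1) = 1
change(9) = min(1+change(8)=1+1=2, 1+change(1)=1+1=2, 1+change(0)=1+0=1) = 1
change(10) = min(1+change(9)=1+1=2, 1+change(2)=1+2=3, 1+change(1)=1+1=2) = 2
change(11) = min(1+change(10)=1+2=3, 1+change(3)=1+3=4, 1+change(2)=1+2=3) = 3
change(12) = min(1+change(11)=1+3=4, 1+change(4)=1+4=5, 1+change(3)=1+3=4) = 4
change(13) = min(1+change(12)=1+4=5, 1+change(5)=1+5=6, 1+change(4)=1+4=5) = 5
change(14) = min(1+change(13)=1+5=6, 1+change(6)=1+6=7, 1+change(5)=1+5=6) = 6
change(15) = min(1+change(14)=1+6=7, 1+change(7)=1+7=8, 1+change(6)=1+6=7) = 7
change(16) = min(1+change(15)=1+7=8, 1+change(8)=1+1=2, 1+change(7)=1+7=8) = 2
change(17) = min(1+change(16)=1+2=3, 1+change(9)=1+1=2, 1+change(8)=1+1=2) = 2
change(18) = min(1+change(17)=1+2=3, 1+change(10)=1+2=3, 1+change(9)=1+1=2) = 2
change(19) = min(1+change(18)=1+2=3, 1+change(11)=1+3=4, 1+change(10)=1+2=3) = 3
change(20) = min(1+change(19)=1+3=4, 1+change(12)=1+4=5, 1+change(11)=1+3=4) = 4
change(21) = min(1+change(20)=1+4=5, 1+change(13)=1+5=6, 1+change(12)=1+4=5) = 5
change(22) = min(1+change(21)=1+5=6, 1+change(14)=1+6=7, 1+change(13)=1+5=6) = 6
change(23) = min(1+change(22)=1+6=7, 1+change(15)=1+7=8, 1+change(14)=1+6=7) = 7
change(24) = min(1+change(23)=1+7=8, 1+change(16)=1+2=3, 1+change(15)=1+7=8) = 3
change(25) = min(1+change(24)=1+3=4, 1+change(17)=1+2=3, 1+change(16)=1+2=3) = 3
change(26) = min(1+change(25)=1+3=4, 1+change(18)=1+2=3, 1+change(17)=1+2=3) = 3
change(27) = min(1+change(26)=1+3=4, 1+change(19)=1+3=4, 1+change(18)=1+2=3) = 3
change(28) = min(1+change(27)=1+3=4, 1+change(20)=1+4=5, 1+change(19)=1+3=4) = 4
change(29) = min(1+change(28)=1+4=5, 1+change(21)=1+5=6, 1+change(20)=1+4=5) = 5
change(30) = min(1+change(29)=1+5=6, 1+change(22)=1+6=7, 1+change(21)=1+5=6) = 6
change(31) = min(1+change(30)=1+6=7, 1+change(23)=1+7=8, 1+change(22)=1+6=7) = 7
change(32) = min(1+change(31)=1+7=8, 1+change(24)=1+3=4, 1+change(23)=1+7=8) = 4
change(33) = min(1+change(32)=1+4=5, 1+change(25)=1+3=4, 1+change(24)=1+3=4) = 4
change(34) = min(1+change(33)=1+4=5, 1+change(26)=1+3=4, 1+change(25)=1+3=4) = 4

4


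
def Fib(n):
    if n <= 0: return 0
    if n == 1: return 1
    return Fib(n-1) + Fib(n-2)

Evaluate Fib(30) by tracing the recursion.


Computing Fib(30) bottom-up:
Fib(0) = 0
Fib(1) = 1
Fib(2) = Fib(1) + Fib(0) = 1 + 0 = 1
Fib(3) = Fib(2) + Fib(1) = 1 + 1 = 2
Fib(4) = Fib(3) + Fib(2) = 2 + 1 = 3
Fib(5) = Fib(4) + Fib(3) = 3 + 2 = 5
Fib(6) = Fib(5) + Fib(4) = 5 + 3 = 8
Fib(7) = Fib(6) + Fib(5) = 8 + 5 = 13
Fib(8) = Fib(7) + Fib(6) = 13 + 8 = 21
Fib(9) = Fib(8) + Fib(7) = 21 + 13 = 34
Fib(10) = Fib(9) + Fib(8) = 34 + 21 = 55
Fib(11) = Fib(10) + Fib(9) = 55 + 34 = 89
Fib(12) = Fib(11) + Fib(10) = 89 + 55 = 144
Fib(13) = Fib(12) + Fib(11) = 144 + 89 = 233
Fib(14) = Fib(13) + Fib(12) = 233 + 144 = 377
Fib(15) = Fib(14) + Fib(13) = 377 + 233 = 610
Fib(16) = Fib(15) + Fib(14) = 610 + 377 = 987
Fib(17) = Fib(16) + Fib(15) = 987 + 610 = 1597
Fib(18) = Fib(17) + Fib(16) = 1597 + 987 = 2584
Fib(19) = Fib(18) + Fib(17) = 2584 + 1597 = 4181
Fib(20) = Fib(19) + Fib(18) = 4181 + 2584 = 6765
Fib(21) = Fib(20) + Fib(19) = 6765 + 4181 = 10946
Fib(22) = Fib(21) + Fib(20) = 10946 + 6765 = 17711
Fib(23) = Fib(22) + Fib(21) = 17711 + 10946 = 28657
Fib(24) = Fib(23) + Fib(22) = 28657 + 17711 = 46368
Fib(25) = Fib(24) + Fib(23) = 46368 + 28657 = 75025
Fib(26) = Fib(25) + Fib(24) = 75025 + 46368 = 121393
Fib(27) = Fib(26) + Fib(25) = 121393 + 75025 = 196418
Fib(28) = Fib(27) + Fib(26) = 196418 + 121393 = 317811
Fib(29) = Fib(28) + Fib(27) = 317811 + 196418 = 514229
Fib(30) = Fib(29) + Fib(28) = 514229 + 317811 = 832040

832040


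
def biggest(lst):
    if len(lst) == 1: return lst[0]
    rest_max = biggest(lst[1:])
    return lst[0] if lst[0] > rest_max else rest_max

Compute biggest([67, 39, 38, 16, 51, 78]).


biggest([67, 39, 38, 16, 51, 78]): compare 67 with biggest([39, 38, 16, 51, 78])
biggest([39, 38, 16, 51, 78]): compare 39 with biggest([38, 16, 51, 78])
biggest([38, 16, 51, 78]): compare 38 with biggest([16, 51, 78])
biggest([16, 51, 78]): compare 16 with biggest([51, 78])
biggest([51, 78]): compare 51 with biggest([78])
biggest([78]) = 78  (base case)
Compare 51 with 78 -> 78
Compare 16 with 78 -> 78
Compare 38 with 78 -> 78
Compare 39 with 78 -> 78
Compare 67 with 78 -> 78

78


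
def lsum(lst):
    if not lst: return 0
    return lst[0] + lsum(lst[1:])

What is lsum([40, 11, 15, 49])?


lsum([40, 11, 15, 49]) = 40 + lsum([11, 15, 49])
lsum([11, 15, 49]) = 11 + lsum([15, 49])
lsum([15, 49]) = 15 + lsum([49])
lsum([49]) = 49 + lsum([])
lsum([]) = 0  (base case)
Total: 40 + 11 + 15 + 49 + 0 = 115

115


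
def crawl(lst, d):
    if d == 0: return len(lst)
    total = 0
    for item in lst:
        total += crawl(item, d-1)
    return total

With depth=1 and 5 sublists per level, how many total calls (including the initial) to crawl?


At depth 0 (root): 1 call
At depth 1: each of 1 parents calls crawl on 5 children = 5 calls
Total: 1 + 5 = 6

6


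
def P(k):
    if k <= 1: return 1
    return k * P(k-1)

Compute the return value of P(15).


P(15)
= 15 * P(14)
= 15 * 14 * P(13)
= 15 * 14 * 13 * P(12)
= 15 * 14 * 13 * 12 * P(11)
= 15 * 14 * 13 * 12 * 11 * P(10)
= 15 * 14 * 13 * 12 * 11 * 10 * P(9)
= 15 * 14 * 13 * 12 * 11 * 10 * 9 * P(8)
= 15 * 14 * 13 * 12 * 11 * 10 * 9 * 8 * P(7)
= 15 * 14 * 13 * 12 * 11 * 10 * 9 * 8 * 7 * P(6)
= 15 * 14 * 13 * 12 * 11 * 10 * 9 * 8 * 7 * 6 * P(5)
= 15 * 14 * 13 * 12 * 11 * 10 * 9 * 8 * 7 * 6 * 5 * P(4)
= 15 * 14 * 13 * 12 * 11 * 10 * 9 * 8 * 7 * 6 * 5 * 4 * P(3)
= 15 * 14 * 13 * 12 * 11 * 10 * 9 * 8 * 7 * 6 * 5 * 4 * 3 * P(2)
= 15 * 14 * 13 * 12 * 11 * 10 * 9 * 8 * 7 * 6 * 5 * 4 * 3 * 2 * P(1)
= 15 * 14 * 13 * 12 * 11 * 10 * 9 * 8 * 7 * 6 * 5 * 4 * 3 * 2 * 1
= 1307674368000

1307674368000


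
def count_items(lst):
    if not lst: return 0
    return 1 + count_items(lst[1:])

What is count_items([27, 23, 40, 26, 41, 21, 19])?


count_items([27, 23, 40, 26, 41, 21, 19]) = 1 + count_items([23, 40, 26, 41, 21, 19])
count_items([23, 40, 26, 41, 21, 19]) = 1 + count_items([40, 26, 41, 21, 19])
count_items([40, 26, 41, 21, 19]) = 1 + count_items([26, 41, 21, 19])
count_items([26, 41, 21, 19]) = 1 + count_items([41, 21, 19])
count_items([41, 21, 19]) = 1 + count_items([21, 19])
count_items([21, 19]) = 1 + count_items([19])
count_items([19]) = 1 + count_items([])
count_items([]) = 0  (base case)
Unwinding: 1 + 1 + 1 + 1 + 1 + 1 + 1 + 0 = 7

7


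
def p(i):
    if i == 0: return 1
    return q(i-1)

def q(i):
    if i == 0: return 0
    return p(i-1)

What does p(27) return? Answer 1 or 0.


p(27) = q(26)
q(26) = p(25)
p(25) = q(24)
q(24) = p(23)
p(23) = q(22)
q(22) = p(21)
p(21) = q(20)
q(20) = p(19)
p(19) = q(18)
q(18) = p(17)
p(17) = q(16)
q(16) = p(15)
p(15) = q(14)
q(14) = p(13)
p(13) = q(12)
q(12) = p(11)
p(11) = q(10)
q(10) = p(9)
p(9) = q(8)
q(8) = p(7)
p(7) = q(6)
q(6) = p(5)
p(5) = q(4)
q(4) = p(3)
p(3) = q(2)
q(2) = p(1)
p(1) = q(0)
q(0) = 0  (base case)
Result: 0

0


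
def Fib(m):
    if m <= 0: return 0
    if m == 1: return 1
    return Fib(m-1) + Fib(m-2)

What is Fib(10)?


Computing Fib(10) bottom-up:
Fib(0) = 0
Fib(1) = 1
Fib(2) = Fib(1) + Fib(0) = 1 + 0 = 1
Fib(3) = Fib(2) + Fib(1) = 1 + 1 = 2
Fib(4) = Fib(3) + Fib(2) = 2 + 1 = 3
Fib(5) = Fib(4) + Fib(3) = 3 + 2 = 5
Fib(6) = Fib(5) + Fib(4) = 5 + 3 = 8
Fib(7) = Fib(6) + Fib(5) = 8 + 5 = 13
Fib(8) = Fib(7) + Fib(6) = 13 + 8 = 21
Fib(9) = Fib(8) + Fib(7) = 21 + 13 = 34
Fib(10) = Fib(9) + Fib(8) = 34 + 21 = 55

55


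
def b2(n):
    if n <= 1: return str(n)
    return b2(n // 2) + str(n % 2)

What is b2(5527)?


b2(5527) = b2(2763) + '1'
b2(2763) = b2(1381) + '1'
b2(1381) = b2(690) + '1'
b2(690) = b2(345) + '0'
b2(345) = b2(172) + '1'
b2(172) = b2(86) + '0'
b2(86) = b2(43) + '0'
b2(43) = b2(21) + '1'
b2(21) = b2(10) + '1'
b2(10) = b2(5) + '0'
b2(5) = b2(2) + '1'
b2(2) = b2(1) + '0'
b2(1) = '1'  (base case)
Concatenating: '1' + '0' + '1' + '0' + '1' + '1' + '0' + '0' + '1' + '0' + '1' + '1' + '1' = '1010110010111'

1010110010111


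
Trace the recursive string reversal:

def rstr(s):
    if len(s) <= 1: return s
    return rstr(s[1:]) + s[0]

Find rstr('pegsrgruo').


rstr('pegsrgruo') = rstr('egsrgruo') + 'p'
rstr('egsrgruo') = rstr('gsrgruo') + 'e'
rstr('gsrgruo') = rstr('srgruo') + 'g'
rstr('srgruo') = rstr('rgruo') + 's'
rstr('rgruo') = rstr('gruo') + 'r'
rstr('gruo') = rstr('ruo') + 'g'
rstr('ruo') = rstr('uo') + 'r'
rstr('uo') = rstr('o') + 'u'
rstr('o') = 'o'  (base case)
Concatenating: 'o' + 'u' + 'r' + 'g' + 'r' + 's' + 'g' + 'e' + 'p' = 'ourgrsgep'

ourgrsgep


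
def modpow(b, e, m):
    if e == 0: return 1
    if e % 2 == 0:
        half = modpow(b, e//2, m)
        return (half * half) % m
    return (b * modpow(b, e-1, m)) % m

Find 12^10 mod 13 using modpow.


modpow(12, 10, 13): e is even, compute modpow(12, 5, 13)
  modpow(12, 5, 13): e is odd, compute modpow(12, 4, 13)
    modpow(12, 4, 13): e is even, compute modpow(12, 2, 13)
      modpow(12, 2, 13): e is even, compute modpow(12, 1, 13)
        modpow(12, 1, 13): e is odd, compute modpow(12, 0, 13)
          modpow(12, 0, 13) = 1
        (12 * 1) % 13 = 12
      half=12, (12*12) % 13 = 1
    half=1, (1*1) % 13 = 1
  (12 * 1) % 13 = 12
half=12, (12*12) % 13 = 1

1


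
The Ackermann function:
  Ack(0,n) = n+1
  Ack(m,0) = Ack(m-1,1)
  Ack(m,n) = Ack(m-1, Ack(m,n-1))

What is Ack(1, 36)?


Ack(1, 36) = Ack(0, Ack(1, 35))
  Ack(1, 35) = Ack(0, Ack(1, 34))
    Ack(1, 34) = Ack(0, Ack(1, 33))
      Ack(1, 33) = Ack(0, Ack(1, 32))
        Ack(1, 32) = Ack(0, Ack(1, 31))
          Ack(1, 31) = Ack(0, Ack(1, 30))
          Ack(1, 30) = Ack(0, Ack(1, 29))
          Ack(1, 29) = Ack(0, Ack(1, 28))
          Ack(1, 28) = Ack(0, Ack(1, 27))
          Ack(1, 27) = Ack(0, Ack(1, 26))
          Ack(1, 26) = Ack(0, Ack(1, 25))
          Ack(1, 25) = Ack(0, Ack(1, 24))
          Ack(1, 24) = Ack(0, Ack(1, 23))
          Ack(1, 23) = Ack(0, Ack(1, 22))
          Ack(1, 22) = Ack(0, Ack(1, 21))
          Ack(1, 21) = Ack(0, Ack(1, 20))
          Ack(1, 20) = Ack(0, Ack(1, 19))
          Ack(1, 19) = Ack(0, Ack(1, 18))
          Ack(1, 18) = Ack(0, Ack(1, 17))
          Ack(1, 17) = Ack(0, Ack(1, 16))
          Ack(1, 16) = Ack(0, Ack(1, 15))
          Ack(1, 15) = Ack(0, Ack(1, 14))
          Ack(1, 14) = Ack(0, Ack(1, 13))
          Ack(1, 13) = Ack(0, Ack(1, 12))
          Ack(1, 12) = Ack(0, Ack(1, 11))
... (trace truncated)
Result: Ack(1, 36) = 38

38


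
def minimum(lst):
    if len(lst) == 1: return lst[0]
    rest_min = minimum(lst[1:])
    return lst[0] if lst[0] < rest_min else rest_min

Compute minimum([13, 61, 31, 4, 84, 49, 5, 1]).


minimum([13, 61, 31, 4, 84, 49, 5, 1]): compare 13 with minimum([61, 31, 4, 84, 49, 5, 1])
minimum([61, 31, 4, 84, 49, 5, 1]): compare 61 with minimum([31, 4, 84, 49, 5, 1])
minimum([31, 4, 84, 49, 5, 1]): compare 31 with minimum([4, 84, 49, 5, 1])
minimum([4, 84, 49, 5, 1]): compare 4 with minimum([84, 49, 5, 1])
minimum([84, 49, 5, 1]): compare 84 with minimum([49, 5, 1])
minimum([49, 5, 1]): compare 49 with minimum([5, 1])
minimum([5, 1]): compare 5 with minimum([1])
minimum([1]) = 1  (base case)
Compare 5 with 1 -> 1
Compare 49 with 1 -> 1
Compare 84 with 1 -> 1
Compare 4 with 1 -> 1
Compare 31 with 1 -> 1
Compare 61 with 1 -> 1
Compare 13 with 1 -> 1

1


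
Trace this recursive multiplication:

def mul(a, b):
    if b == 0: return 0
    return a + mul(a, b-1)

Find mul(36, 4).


mul(36, 4) = 36 + mul(36, 3)
mul(36, 3) = 36 + mul(36, 2)
mul(36, 2) = 36 + mul(36, 1)
mul(36, 1) = 36 + mul(36, 0)
mul(36, 0) = 0  (base case)
Total: 36 + 36 + 36 + 36 + 0 = 144

144


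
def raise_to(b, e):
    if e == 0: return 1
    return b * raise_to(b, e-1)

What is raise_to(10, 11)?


raise_to(10, 11)
= 10 * raise_to(10, 10)
= 10 * 10 * raise_to(10, 9)
= 10 * 10 * 10 * raise_to(10, 8)
= 10 * 10 * 10 * 10 * raise_to(10, 7)
= 10 * 10 * 10 * 10 * 10 * raise_to(10, 6)
= 10 * 10 * 10 * 10 * 10 * 10 * raise_to(10, 5)
= 10 * 10 * 10 * 10 * 10 * 10 * 10 * raise_to(10, 4)
= 10 * 10 * 10 * 10 * 10 * 10 * 10 * 10 * raise_to(10, 3)
= 10 * 10 * 10 * 10 * 10 * 10 * 10 * 10 * 10 * raise_to(10, 2)
= 10 * 10 * 10 * 10 * 10 * 10 * 10 * 10 * 10 * 10 * raise_to(10, 1)
= 10 * 10 * 10 * 10 * 10 * 10 * 10 * 10 * 10 * 10 * 10 * raise_to(10, 0)
= 10 * 10 * 10 * 10 * 10 * 10 * 10 * 10 * 10 * 10 * 10 * 1
= 100000000000

100000000000


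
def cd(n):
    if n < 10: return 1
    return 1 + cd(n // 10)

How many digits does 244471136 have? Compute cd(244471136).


cd(244471136) = 1 + cd(24447113)
cd(24447113) = 1 + cd(2444711)
cd(2444711) = 1 + cd(244471)
cd(244471) = 1 + cd(24447)
cd(24447) = 1 + cd(2444)
cd(2444) = 1 + cd(244)
cd(244) = 1 + cd(24)
cd(24) = 1 + cd(2)
cd(2) = 1  (base case: 2 < 10)
Unwinding: 1 + 1 + 1 + 1 + 1 + 1 + 1 + 1 + 1 = 9

9


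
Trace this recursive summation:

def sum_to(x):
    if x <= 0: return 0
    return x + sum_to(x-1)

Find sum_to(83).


sum_to(83)
= 83 + 82 + 81 + 80 + 79 + 78 + 77 + 76 + 75 + 74 + 73 + 72 + 71 + 70 + 69 + 68 + 67 + 66 + 65 + 64 + 63 + 62 + 61 + 60 + 59 + 58 + 57 + 56 + 55 + 54 + 53 + 52 + 51 + 50 + 49 + 48 + 47 + 46 + 45 + 44 + 43 + 42 + 41 + 40 + 39 + 38 + 37 + 36 + 35 + 34 + 33 + 32 + 31 + 30 + 29 + 28 + 27 + 26 + 25 + 24 + 23 + 22 + 21 + 20 + 19 + 18 + 17 + 16 + 15 + 14 + 13 + 12 + 11 + 10 + 9 + 8 + 7 + 6 + 5 + 4 + 3 + 2 + 1 + sum_to(0)
= 83 + 82 + 81 + 80 + 79 + 78 + 77 + 76 + 75 + 74 + 73 + 72 + 71 + 70 + 69 + 68 + 67 + 66 + 65 + 64 + 63 + 62 + 61 + 60 + 59 + 58 + 57 + 56 + 55 + 54 + 53 + 52 + 51 + 50 + 49 + 48 + 47 + 46 + 45 + 44 + 43 + 42 + 41 + 40 + 39 + 38 + 37 + 36 + 35 + 34 + 33 + 32 + 31 + 30 + 29 + 28 + 27 + 26 + 25 + 24 + 23 + 22 + 21 + 20 + 19 + 18 + 17 + 16 + 15 + 14 + 13 + 12 + 11 + 10 + 9 + 8 + 7 + 6 + 5 + 4 + 3 + 2 + 1 + 0
= 3486

3486


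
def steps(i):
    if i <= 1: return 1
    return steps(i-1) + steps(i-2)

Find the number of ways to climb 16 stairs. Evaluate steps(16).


Building up from base cases:
steps(0) = 1
steps(1) = 1
steps(2) = steps(1) + steps(0) = 1 + 1 = 2
steps(3) = steps(2) + steps(1) = 2 + 1 = 3
steps(4) = steps(3) + steps(2) = 3 + 2 = 5
steps(5) = steps(4) + steps(3) = 5 + 3 = 8
steps(6) = steps(5) + steps(4) = 8 + 5 = 13
steps(7) = steps(6) + steps(5) = 13 + 8 = 21
steps(8) = steps(7) + steps(6) = 21 + 13 = 34
steps(9) = steps(8) + steps(7) = 34 + 21 = 55
steps(10) = steps(9) + steps(8) = 55 + 34 = 89
steps(11) = steps(10) + steps(9) = 89 + 55 = 144
steps(12) = steps(11) + steps(10) = 144 + 89 = 233
steps(13) = steps(12) + steps(11) = 233 + 144 = 377
steps(14) = steps(13) + steps(12) = 377 + 233 = 610
steps(15) = steps(14) + steps(13) = 610 + 377 = 987
steps(16) = steps(15) + steps(14) = 987 + 610 = 1597

1597


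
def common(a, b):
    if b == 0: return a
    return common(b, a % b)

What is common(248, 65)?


common(248, 65) = common(65, 53)
common(65, 53) = common(53, 12)
common(53, 12) = common(12, 5)
common(12, 5) = common(5, 2)
common(5, 2) = common(2, 1)
common(2, 1) = common(1, 0)
common(1, 0) = 1  (base case)

1


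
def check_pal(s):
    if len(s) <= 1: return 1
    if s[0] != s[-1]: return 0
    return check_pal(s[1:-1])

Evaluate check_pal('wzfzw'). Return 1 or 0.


check_pal('wzfzw'): s[0]='w' == s[-1]='w' -> check check_pal('zfz')
check_pal('zfz'): s[0]='z' == s[-1]='z' -> check check_pal('f')
check_pal('f'): len <= 1 -> return 1  (base case)
Result: 1 (palindrome)

1


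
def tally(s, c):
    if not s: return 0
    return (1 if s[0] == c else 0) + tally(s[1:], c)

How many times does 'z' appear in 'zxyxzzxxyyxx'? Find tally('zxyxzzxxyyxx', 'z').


s[0]='z' == 'z' -> 1
s[0]='x' != 'z' -> 0
s[0]='y' != 'z' -> 0
s[0]='x' != 'z' -> 0
s[0]='z' == 'z' -> 1
s[0]='z' == 'z' -> 1
s[0]='x' != 'z' -> 0
s[0]='x' != 'z' -> 0
s[0]='y' != 'z' -> 0
s[0]='y' != 'z' -> 0
s[0]='x' != 'z' -> 0
s[0]='x' != 'z' -> 0
Sum: 1 + 0 + 0 + 0 + 1 + 1 + 0 + 0 + 0 + 0 + 0 + 0 = 3

3
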